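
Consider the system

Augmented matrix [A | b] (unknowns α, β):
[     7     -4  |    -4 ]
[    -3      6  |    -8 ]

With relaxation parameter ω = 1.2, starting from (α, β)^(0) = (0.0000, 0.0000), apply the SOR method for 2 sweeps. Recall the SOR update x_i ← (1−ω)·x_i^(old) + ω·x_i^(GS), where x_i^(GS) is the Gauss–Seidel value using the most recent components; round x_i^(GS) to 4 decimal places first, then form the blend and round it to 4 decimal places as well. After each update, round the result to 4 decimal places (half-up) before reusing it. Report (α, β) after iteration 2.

Iteration 1:
  α: GS value = (-4 - (-4)·0.0000) / (7) = -0.5714;  α ← (1−ω)·0.0000 + ω·-0.5714 = -0.6857
  β: GS value = (-8 - (-3)·-0.6857) / (6) = -1.6762;  β ← (1−ω)·0.0000 + ω·-1.6762 = -2.0114
Iteration 2:
  α: GS value = (-4 - (-4)·-2.0114) / (7) = -1.7208;  α ← (1−ω)·-0.6857 + ω·-1.7208 = -1.9278
  β: GS value = (-8 - (-3)·-1.9278) / (6) = -2.2972;  β ← (1−ω)·-2.0114 + ω·-2.2972 = -2.3544

(-1.9278, -2.3544)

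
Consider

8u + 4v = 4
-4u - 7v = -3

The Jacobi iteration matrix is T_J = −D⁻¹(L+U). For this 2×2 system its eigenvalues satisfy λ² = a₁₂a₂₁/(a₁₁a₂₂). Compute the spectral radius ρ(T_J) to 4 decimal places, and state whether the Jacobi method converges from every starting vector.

a₁₂a₂₁/(a₁₁a₂₂) = (4)·(-4) / ((8)·(-7)) = 0.285714
ρ = √|0.285714| = √0.285714 = 0.5345
ρ < 1, so Jacobi converges

0.5345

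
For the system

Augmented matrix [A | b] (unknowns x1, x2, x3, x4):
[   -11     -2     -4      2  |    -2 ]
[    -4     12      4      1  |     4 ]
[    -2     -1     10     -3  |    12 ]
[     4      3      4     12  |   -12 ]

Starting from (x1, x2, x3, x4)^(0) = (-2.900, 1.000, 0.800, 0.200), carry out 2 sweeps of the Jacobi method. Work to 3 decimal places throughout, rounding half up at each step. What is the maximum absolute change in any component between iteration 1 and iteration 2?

Iteration 1:
  x1 = (-2 - (-2)·1.000 - (-4)·0.800 - (2)·0.200) / (-11) = -0.255
  x2 = (4 - (-4)·-2.900 - (4)·0.800 - (1)·0.200) / (12) = -0.917
  x3 = (12 - (-2)·-2.900 - (-1)·1.000 - (-3)·0.200) / (10) = 0.780
  x4 = (-12 - (4)·-2.900 - (3)·1.000 - (4)·0.800) / (12) = -0.550
Iteration 2:
  x1 = (-2 - (-2)·-0.917 - (-4)·0.780 - (2)·-0.550) / (-11) = -0.035
  x2 = (4 - (-4)·-0.255 - (4)·0.780 - (1)·-0.550) / (12) = 0.034
  x3 = (12 - (-2)·-0.255 - (-1)·-0.917 - (-3)·-0.550) / (10) = 0.892
  x4 = (-12 - (4)·-0.255 - (3)·-0.917 - (4)·0.780) / (12) = -0.946
Change: (0.220, 0.951, 0.112, -0.396) → max |·| = 0.951

0.951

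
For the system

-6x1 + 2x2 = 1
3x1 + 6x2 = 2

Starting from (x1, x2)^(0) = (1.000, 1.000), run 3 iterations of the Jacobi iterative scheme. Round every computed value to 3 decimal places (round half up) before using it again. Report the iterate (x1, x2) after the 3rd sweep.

Iteration 1:
  x1 = (1 - (2)·1.000) / (-6) = 0.167
  x2 = (2 - (3)·1.000) / (6) = -0.167
Iteration 2:
  x1 = (1 - (2)·-0.167) / (-6) = -0.222
  x2 = (2 - (3)·0.167) / (6) = 0.250
Iteration 3:
  x1 = (1 - (2)·0.250) / (-6) = -0.083
  x2 = (2 - (3)·-0.222) / (6) = 0.444

(-0.083, 0.444)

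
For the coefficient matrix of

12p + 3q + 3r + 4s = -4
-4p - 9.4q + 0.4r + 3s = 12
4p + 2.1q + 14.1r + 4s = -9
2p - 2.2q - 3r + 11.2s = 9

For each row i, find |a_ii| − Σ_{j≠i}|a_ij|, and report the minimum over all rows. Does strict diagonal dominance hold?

2

row 1: |12| − (3+3+4) = 2
row 2: |-9.4| − (4+0.4+3) = 2
row 3: |14.1| − (4+2.1+4) = 4
row 4: |11.2| − (2+2.2+3) = 4
minimum over rows = 2 → strictly diagonally dominant (convergence guaranteed)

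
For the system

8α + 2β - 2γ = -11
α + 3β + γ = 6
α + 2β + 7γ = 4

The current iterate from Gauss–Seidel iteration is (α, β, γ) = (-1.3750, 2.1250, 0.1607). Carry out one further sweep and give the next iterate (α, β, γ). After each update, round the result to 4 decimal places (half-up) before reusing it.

One sweep:
  α = (-11 - (2)·2.1250 - (-2)·0.1607) / (8) = -1.8661
  β = (6 - (1)·-1.8661 - (1)·0.1607) / (3) = 2.5685
  γ = (4 - (1)·-1.8661 - (2)·2.5685) / (7) = 0.1042

(-1.8661, 2.5685, 0.1042)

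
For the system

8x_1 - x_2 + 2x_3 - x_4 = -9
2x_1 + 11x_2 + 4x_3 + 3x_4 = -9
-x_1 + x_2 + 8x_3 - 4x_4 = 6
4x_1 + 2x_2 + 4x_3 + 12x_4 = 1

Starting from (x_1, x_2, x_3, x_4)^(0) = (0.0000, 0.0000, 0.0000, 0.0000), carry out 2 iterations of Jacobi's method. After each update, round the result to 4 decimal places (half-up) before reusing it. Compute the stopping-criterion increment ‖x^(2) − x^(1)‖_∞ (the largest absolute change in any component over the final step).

Iteration 1:
  x_1 = (-9 - (-1)·0.0000 - (2)·0.0000 - (-1)·0.0000) / (8) = -1.1250
  x_2 = (-9 - (2)·0.0000 - (4)·0.0000 - (3)·0.0000) / (11) = -0.8182
  x_3 = (6 - (-1)·0.0000 - (1)·0.0000 - (-4)·0.0000) / (8) = 0.7500
  x_4 = (1 - (4)·0.0000 - (2)·0.0000 - (4)·0.0000) / (12) = 0.0833
Iteration 2:
  x_1 = (-9 - (-1)·-0.8182 - (2)·0.7500 - (-1)·0.0833) / (8) = -1.4044
  x_2 = (-9 - (2)·-1.1250 - (4)·0.7500 - (3)·0.0833) / (11) = -0.9091
  x_3 = (6 - (-1)·-1.1250 - (1)·-0.8182 - (-4)·0.0833) / (8) = 0.7533
  x_4 = (1 - (4)·-1.1250 - (2)·-0.8182 - (4)·0.7500) / (12) = 0.3447
Change: (-0.2794, -0.0909, 0.0033, 0.2614) → max |·| = 0.2794

0.2794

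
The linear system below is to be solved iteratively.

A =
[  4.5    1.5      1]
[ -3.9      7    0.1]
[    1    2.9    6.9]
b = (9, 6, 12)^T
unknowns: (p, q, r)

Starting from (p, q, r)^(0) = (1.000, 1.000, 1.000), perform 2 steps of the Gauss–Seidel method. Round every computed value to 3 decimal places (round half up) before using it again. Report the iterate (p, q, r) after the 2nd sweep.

Iteration 1:
  p = (9 - (1.5)·1.000 - (1)·1.000) / (4.5) = 1.444
  q = (6 - (-3.9)·1.444 - (0.1)·1.000) / (7) = 1.647
  r = (12 - (1)·1.444 - (2.9)·1.647) / (6.9) = 0.838
Iteration 2:
  p = (9 - (1.5)·1.647 - (1)·0.838) / (4.5) = 1.265
  q = (6 - (-3.9)·1.265 - (0.1)·0.838) / (7) = 1.550
  r = (12 - (1)·1.265 - (2.9)·1.550) / (6.9) = 0.904

(1.265, 1.550, 0.904)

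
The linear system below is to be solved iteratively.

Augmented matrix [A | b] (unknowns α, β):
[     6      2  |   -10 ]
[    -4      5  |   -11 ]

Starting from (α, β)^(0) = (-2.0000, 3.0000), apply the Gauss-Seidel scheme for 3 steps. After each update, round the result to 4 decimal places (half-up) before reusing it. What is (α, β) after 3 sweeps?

Iteration 1:
  α = (-10 - (2)·3.0000) / (6) = -2.6667
  β = (-11 - (-4)·-2.6667) / (5) = -4.3334
Iteration 2:
  α = (-10 - (2)·-4.3334) / (6) = -0.2222
  β = (-11 - (-4)·-0.2222) / (5) = -2.3778
Iteration 3:
  α = (-10 - (2)·-2.3778) / (6) = -0.8741
  β = (-11 - (-4)·-0.8741) / (5) = -2.8993

(-0.8741, -2.8993)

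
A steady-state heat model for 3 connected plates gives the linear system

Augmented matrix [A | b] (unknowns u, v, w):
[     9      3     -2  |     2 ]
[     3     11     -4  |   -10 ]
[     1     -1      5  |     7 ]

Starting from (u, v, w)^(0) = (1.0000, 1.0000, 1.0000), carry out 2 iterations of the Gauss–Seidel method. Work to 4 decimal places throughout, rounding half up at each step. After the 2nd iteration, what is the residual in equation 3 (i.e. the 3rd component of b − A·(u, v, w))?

-0.0001

Iteration 1:
  u = (2 - (3)·1.0000 - (-2)·1.0000) / (9) = 0.1111
  v = (-10 - (3)·0.1111 - (-4)·1.0000) / (11) = -0.5758
  w = (7 - (1)·0.1111 - (-1)·-0.5758) / (5) = 1.2626
Iteration 2:
  u = (2 - (3)·-0.5758 - (-2)·1.2626) / (9) = 0.6947
  v = (-10 - (3)·0.6947 - (-4)·1.2626) / (11) = -0.6394
  w = (7 - (1)·0.6947 - (-1)·-0.6394) / (5) = 1.1332
Residual b − A·x = (-0.0677, -0.5179, -0.0001)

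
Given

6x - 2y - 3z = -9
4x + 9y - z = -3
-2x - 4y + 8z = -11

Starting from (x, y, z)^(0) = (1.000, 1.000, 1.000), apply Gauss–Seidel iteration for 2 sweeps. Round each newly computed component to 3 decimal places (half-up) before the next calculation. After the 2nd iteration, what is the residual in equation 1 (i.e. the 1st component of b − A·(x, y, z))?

Iteration 1:
  x = (-9 - (-2)·1.000 - (-3)·1.000) / (6) = -0.667
  y = (-3 - (4)·-0.667 - (-1)·1.000) / (9) = 0.074
  z = (-11 - (-2)·-0.667 - (-4)·0.074) / (8) = -1.505
Iteration 2:
  x = (-9 - (-2)·0.074 - (-3)·-1.505) / (6) = -2.228
  y = (-3 - (4)·-2.228 - (-1)·-1.505) / (9) = 0.490
  z = (-11 - (-2)·-2.228 - (-4)·0.490) / (8) = -1.687
Residual b − A·x = (0.287, -0.185, 0.000)

0.287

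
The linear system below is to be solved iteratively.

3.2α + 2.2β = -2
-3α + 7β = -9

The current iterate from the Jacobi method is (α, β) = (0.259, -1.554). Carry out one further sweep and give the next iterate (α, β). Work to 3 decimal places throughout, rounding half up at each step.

(0.443, -1.175)

One sweep:
  α = (-2 - (2.2)·-1.554) / (3.2) = 0.443
  β = (-9 - (-3)·0.259) / (7) = -1.175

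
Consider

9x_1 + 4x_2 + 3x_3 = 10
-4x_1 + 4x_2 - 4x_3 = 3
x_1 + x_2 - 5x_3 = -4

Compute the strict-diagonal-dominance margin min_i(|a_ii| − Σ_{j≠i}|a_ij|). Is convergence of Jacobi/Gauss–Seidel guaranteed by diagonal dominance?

row 1: |9| − (4+3) = 2
row 2: |4| − (4+4) = -4
row 3: |-5| − (1+1) = 3
minimum over rows = -4 → not strictly diagonally dominant

-4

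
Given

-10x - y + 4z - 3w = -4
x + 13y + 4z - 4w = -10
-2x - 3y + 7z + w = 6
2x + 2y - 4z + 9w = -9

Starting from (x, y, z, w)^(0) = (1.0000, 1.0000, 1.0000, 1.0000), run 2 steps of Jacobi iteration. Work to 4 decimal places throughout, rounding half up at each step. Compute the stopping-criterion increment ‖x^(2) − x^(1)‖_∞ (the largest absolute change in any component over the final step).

0.9561

Iteration 1:
  x = (-4 - (-1)·1.0000 - (4)·1.0000 - (-3)·1.0000) / (-10) = 0.4000
  y = (-10 - (1)·1.0000 - (4)·1.0000 - (-4)·1.0000) / (13) = -0.8462
  z = (6 - (-2)·1.0000 - (-3)·1.0000 - (1)·1.0000) / (7) = 1.4286
  w = (-9 - (2)·1.0000 - (2)·1.0000 - (-4)·1.0000) / (9) = -1.0000
Iteration 2:
  x = (-4 - (-1)·-0.8462 - (4)·1.4286 - (-3)·-1.0000) / (-10) = 1.3561
  y = (-10 - (1)·0.4000 - (4)·1.4286 - (-4)·-1.0000) / (13) = -1.5473
  z = (6 - (-2)·0.4000 - (-3)·-0.8462 - (1)·-1.0000) / (7) = 0.7516
  w = (-9 - (2)·0.4000 - (2)·-0.8462 - (-4)·1.4286) / (9) = -0.2659
Change: (0.9561, -0.7011, -0.6770, 0.7341) → max |·| = 0.9561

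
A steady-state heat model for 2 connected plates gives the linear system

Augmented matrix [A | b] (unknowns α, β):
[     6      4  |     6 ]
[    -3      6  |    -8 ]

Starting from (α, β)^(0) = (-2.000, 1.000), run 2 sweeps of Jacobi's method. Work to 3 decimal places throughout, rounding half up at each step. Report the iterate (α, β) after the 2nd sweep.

Iteration 1:
  α = (6 - (4)·1.000) / (6) = 0.333
  β = (-8 - (-3)·-2.000) / (6) = -2.333
Iteration 2:
  α = (6 - (4)·-2.333) / (6) = 2.555
  β = (-8 - (-3)·0.333) / (6) = -1.167

(2.555, -1.167)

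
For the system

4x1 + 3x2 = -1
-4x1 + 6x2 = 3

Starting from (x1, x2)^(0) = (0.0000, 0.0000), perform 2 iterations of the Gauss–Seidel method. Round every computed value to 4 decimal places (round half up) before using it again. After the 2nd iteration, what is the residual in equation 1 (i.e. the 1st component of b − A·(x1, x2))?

0.4999

Iteration 1:
  x1 = (-1 - (3)·0.0000) / (4) = -0.2500
  x2 = (3 - (-4)·-0.2500) / (6) = 0.3333
Iteration 2:
  x1 = (-1 - (3)·0.3333) / (4) = -0.5000
  x2 = (3 - (-4)·-0.5000) / (6) = 0.1667
Residual b − A·x = (0.4999, -0.0002)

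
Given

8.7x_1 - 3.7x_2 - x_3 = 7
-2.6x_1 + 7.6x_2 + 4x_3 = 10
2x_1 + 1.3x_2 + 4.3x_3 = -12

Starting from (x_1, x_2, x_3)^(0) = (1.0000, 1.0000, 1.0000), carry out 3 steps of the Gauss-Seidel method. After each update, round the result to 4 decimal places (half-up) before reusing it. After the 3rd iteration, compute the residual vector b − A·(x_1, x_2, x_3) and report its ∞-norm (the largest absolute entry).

Iteration 1:
  x_1 = (7 - (-3.7)·1.0000 - (-1)·1.0000) / (8.7) = 1.3448
  x_2 = (10 - (-2.6)·1.3448 - (4)·1.0000) / (7.6) = 1.2495
  x_3 = (-12 - (2)·1.3448 - (1.3)·1.2495) / (4.3) = -3.7939
Iteration 2:
  x_1 = (7 - (-3.7)·1.2495 - (-1)·-3.7939) / (8.7) = 0.8999
  x_2 = (10 - (-2.6)·0.8999 - (4)·-3.7939) / (7.6) = 3.6204
  x_3 = (-12 - (2)·0.8999 - (1.3)·3.6204) / (4.3) = -4.3038
Iteration 3:
  x_1 = (7 - (-3.7)·3.6204 - (-1)·-4.3038) / (8.7) = 1.8496
  x_2 = (10 - (-2.6)·1.8496 - (4)·-4.3038) / (7.6) = 4.2137
  x_3 = (-12 - (2)·1.8496 - (1.3)·4.2137) / (4.3) = -4.9249
Residual b − A·x = (1.5743, 2.4844, 0.0001); ∞-norm = 2.4844

2.4844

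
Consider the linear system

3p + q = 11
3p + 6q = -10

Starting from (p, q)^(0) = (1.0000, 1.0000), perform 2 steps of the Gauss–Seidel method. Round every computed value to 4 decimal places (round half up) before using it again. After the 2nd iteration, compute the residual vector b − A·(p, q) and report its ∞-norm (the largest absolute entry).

0.7222

Iteration 1:
  p = (11 - (1)·1.0000) / (3) = 3.3333
  q = (-10 - (3)·3.3333) / (6) = -3.3333
Iteration 2:
  p = (11 - (1)·-3.3333) / (3) = 4.7778
  q = (-10 - (3)·4.7778) / (6) = -4.0556
Residual b − A·x = (0.7222, 0.0002); ∞-norm = 0.7222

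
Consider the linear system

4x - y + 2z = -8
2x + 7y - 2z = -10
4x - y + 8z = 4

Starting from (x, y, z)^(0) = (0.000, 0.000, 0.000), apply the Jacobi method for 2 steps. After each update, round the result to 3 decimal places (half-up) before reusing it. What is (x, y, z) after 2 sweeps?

Iteration 1:
  x = (-8 - (-1)·0.000 - (2)·0.000) / (4) = -2.000
  y = (-10 - (2)·0.000 - (-2)·0.000) / (7) = -1.429
  z = (4 - (4)·0.000 - (-1)·0.000) / (8) = 0.500
Iteration 2:
  x = (-8 - (-1)·-1.429 - (2)·0.500) / (4) = -2.607
  y = (-10 - (2)·-2.000 - (-2)·0.500) / (7) = -0.714
  z = (4 - (4)·-2.000 - (-1)·-1.429) / (8) = 1.321

(-2.607, -0.714, 1.321)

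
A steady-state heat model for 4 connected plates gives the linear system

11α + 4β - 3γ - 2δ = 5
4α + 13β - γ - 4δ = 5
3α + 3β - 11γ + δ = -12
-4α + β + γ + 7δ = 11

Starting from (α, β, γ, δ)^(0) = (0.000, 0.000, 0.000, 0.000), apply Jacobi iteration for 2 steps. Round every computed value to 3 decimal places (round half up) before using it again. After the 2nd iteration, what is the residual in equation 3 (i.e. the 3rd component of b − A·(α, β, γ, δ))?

Iteration 1:
  α = (5 - (4)·0.000 - (-3)·0.000 - (-2)·0.000) / (11) = 0.455
  β = (5 - (4)·0.000 - (-1)·0.000 - (-4)·0.000) / (13) = 0.385
  γ = (-12 - (3)·0.000 - (3)·0.000 - (1)·0.000) / (-11) = 1.091
  δ = (11 - (-4)·0.000 - (1)·0.000 - (1)·0.000) / (7) = 1.571
Iteration 2:
  α = (5 - (4)·0.385 - (-3)·1.091 - (-2)·1.571) / (11) = 0.898
  β = (5 - (4)·0.455 - (-1)·1.091 - (-4)·1.571) / (13) = 0.812
  γ = (-12 - (3)·0.455 - (3)·0.385 - (1)·1.571) / (-11) = 1.463
  δ = (11 - (-4)·0.455 - (1)·0.385 - (1)·1.091) / (7) = 1.621
Residual b − A·x = (-0.495, -1.201, -2.658, 0.970)

-2.658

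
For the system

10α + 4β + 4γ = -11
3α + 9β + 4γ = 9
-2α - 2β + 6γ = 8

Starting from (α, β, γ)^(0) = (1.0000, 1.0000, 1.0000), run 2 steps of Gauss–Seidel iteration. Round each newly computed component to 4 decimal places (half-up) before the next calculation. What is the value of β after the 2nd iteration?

Iteration 1:
  α = (-11 - (4)·1.0000 - (4)·1.0000) / (10) = -1.9000
  β = (9 - (3)·-1.9000 - (4)·1.0000) / (9) = 1.1889
  γ = (8 - (-2)·-1.9000 - (-2)·1.1889) / (6) = 1.0963
Iteration 2:
  α = (-11 - (4)·1.1889 - (4)·1.0963) / (10) = -2.0141
  β = (9 - (3)·-2.0141 - (4)·1.0963) / (9) = 1.1841
  γ = (8 - (-2)·-2.0141 - (-2)·1.1841) / (6) = 1.0567

1.1841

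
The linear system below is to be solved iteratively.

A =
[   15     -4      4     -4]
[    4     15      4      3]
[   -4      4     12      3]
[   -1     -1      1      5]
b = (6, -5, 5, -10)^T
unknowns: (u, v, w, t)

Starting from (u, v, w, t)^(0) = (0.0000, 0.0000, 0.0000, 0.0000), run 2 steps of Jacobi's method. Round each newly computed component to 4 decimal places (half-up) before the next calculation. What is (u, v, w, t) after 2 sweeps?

(-0.3333, -0.1511, 1.1611, -2.0700)

Iteration 1:
  u = (6 - (-4)·0.0000 - (4)·0.0000 - (-4)·0.0000) / (15) = 0.4000
  v = (-5 - (4)·0.0000 - (4)·0.0000 - (3)·0.0000) / (15) = -0.3333
  w = (5 - (-4)·0.0000 - (4)·0.0000 - (3)·0.0000) / (12) = 0.4167
  t = (-10 - (-1)·0.0000 - (-1)·0.0000 - (1)·0.0000) / (5) = -2.0000
Iteration 2:
  u = (6 - (-4)·-0.3333 - (4)·0.4167 - (-4)·-2.0000) / (15) = -0.3333
  v = (-5 - (4)·0.4000 - (4)·0.4167 - (3)·-2.0000) / (15) = -0.1511
  w = (5 - (-4)·0.4000 - (4)·-0.3333 - (3)·-2.0000) / (12) = 1.1611
  t = (-10 - (-1)·0.4000 - (-1)·-0.3333 - (1)·0.4167) / (5) = -2.0700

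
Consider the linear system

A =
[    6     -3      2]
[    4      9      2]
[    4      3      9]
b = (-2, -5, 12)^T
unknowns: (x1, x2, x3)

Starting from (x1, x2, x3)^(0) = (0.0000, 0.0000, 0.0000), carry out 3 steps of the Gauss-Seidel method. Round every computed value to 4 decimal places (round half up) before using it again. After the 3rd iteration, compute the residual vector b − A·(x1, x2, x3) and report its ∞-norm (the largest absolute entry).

0.1819

Iteration 1:
  x1 = (-2 - (-3)·0.0000 - (2)·0.0000) / (6) = -0.3333
  x2 = (-5 - (4)·-0.3333 - (2)·0.0000) / (9) = -0.4074
  x3 = (12 - (4)·-0.3333 - (3)·-0.4074) / (9) = 1.6173
Iteration 2:
  x1 = (-2 - (-3)·-0.4074 - (2)·1.6173) / (6) = -1.0761
  x2 = (-5 - (4)·-1.0761 - (2)·1.6173) / (9) = -0.4367
  x3 = (12 - (4)·-1.0761 - (3)·-0.4367) / (9) = 1.9572
Iteration 3:
  x1 = (-2 - (-3)·-0.4367 - (2)·1.9572) / (6) = -1.2041
  x2 = (-5 - (4)·-1.2041 - (2)·1.9572) / (9) = -0.4553
  x3 = (12 - (4)·-1.2041 - (3)·-0.4553) / (9) = 2.0203
Residual b − A·x = (-0.1819, -0.1265, -0.0004); ∞-norm = 0.1819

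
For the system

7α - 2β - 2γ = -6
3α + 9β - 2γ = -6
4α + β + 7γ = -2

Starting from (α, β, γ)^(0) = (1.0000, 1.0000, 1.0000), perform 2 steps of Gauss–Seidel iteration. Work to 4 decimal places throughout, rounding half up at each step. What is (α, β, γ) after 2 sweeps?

Iteration 1:
  α = (-6 - (-2)·1.0000 - (-2)·1.0000) / (7) = -0.2857
  β = (-6 - (3)·-0.2857 - (-2)·1.0000) / (9) = -0.3492
  γ = (-2 - (4)·-0.2857 - (1)·-0.3492) / (7) = -0.0726
Iteration 2:
  α = (-6 - (-2)·-0.3492 - (-2)·-0.0726) / (7) = -0.9777
  β = (-6 - (3)·-0.9777 - (-2)·-0.0726) / (9) = -0.3569
  γ = (-2 - (4)·-0.9777 - (1)·-0.3569) / (7) = 0.3240

(-0.9777, -0.3569, 0.3240)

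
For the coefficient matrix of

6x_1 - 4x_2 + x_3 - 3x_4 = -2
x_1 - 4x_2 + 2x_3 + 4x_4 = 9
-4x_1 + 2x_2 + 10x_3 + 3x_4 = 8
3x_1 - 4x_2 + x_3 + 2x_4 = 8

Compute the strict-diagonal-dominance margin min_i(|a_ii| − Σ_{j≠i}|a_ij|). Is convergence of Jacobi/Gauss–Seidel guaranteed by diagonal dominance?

row 1: |6| − (4+1+3) = -2
row 2: |-4| − (1+2+4) = -3
row 3: |10| − (4+2+3) = 1
row 4: |2| − (3+4+1) = -6
minimum over rows = -6 → not strictly diagonally dominant

-6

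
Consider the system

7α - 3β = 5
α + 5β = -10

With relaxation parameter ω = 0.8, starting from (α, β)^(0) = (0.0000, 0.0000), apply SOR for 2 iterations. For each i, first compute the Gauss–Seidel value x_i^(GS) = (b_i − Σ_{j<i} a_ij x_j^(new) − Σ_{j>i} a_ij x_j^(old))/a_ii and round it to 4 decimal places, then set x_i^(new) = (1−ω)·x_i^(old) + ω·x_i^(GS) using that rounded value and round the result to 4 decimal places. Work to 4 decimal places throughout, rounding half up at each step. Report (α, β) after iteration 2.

Iteration 1:
  α: GS value = (5 - (-3)·0.0000) / (7) = 0.7143;  α ← (1−ω)·0.0000 + ω·0.7143 = 0.5714
  β: GS value = (-10 - (1)·0.5714) / (5) = -2.1143;  β ← (1−ω)·0.0000 + ω·-2.1143 = -1.6914
Iteration 2:
  α: GS value = (5 - (-3)·-1.6914) / (7) = -0.0106;  α ← (1−ω)·0.5714 + ω·-0.0106 = 0.1058
  β: GS value = (-10 - (1)·0.1058) / (5) = -2.0212;  β ← (1−ω)·-1.6914 + ω·-2.0212 = -1.9552

(0.1058, -1.9552)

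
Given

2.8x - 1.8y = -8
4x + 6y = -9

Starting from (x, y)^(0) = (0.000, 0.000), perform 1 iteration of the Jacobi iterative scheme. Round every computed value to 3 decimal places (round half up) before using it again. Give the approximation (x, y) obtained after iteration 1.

Iteration 1:
  x = (-8 - (-1.8)·0.000) / (2.8) = -2.857
  y = (-9 - (4)·0.000) / (6) = -1.500

(-2.857, -1.500)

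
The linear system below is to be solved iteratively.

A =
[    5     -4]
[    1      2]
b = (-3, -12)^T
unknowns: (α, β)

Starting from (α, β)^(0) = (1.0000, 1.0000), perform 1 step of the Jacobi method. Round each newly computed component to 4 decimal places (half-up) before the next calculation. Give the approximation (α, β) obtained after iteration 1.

(0.2000, -6.5000)

Iteration 1:
  α = (-3 - (-4)·1.0000) / (5) = 0.2000
  β = (-12 - (1)·1.0000) / (2) = -6.5000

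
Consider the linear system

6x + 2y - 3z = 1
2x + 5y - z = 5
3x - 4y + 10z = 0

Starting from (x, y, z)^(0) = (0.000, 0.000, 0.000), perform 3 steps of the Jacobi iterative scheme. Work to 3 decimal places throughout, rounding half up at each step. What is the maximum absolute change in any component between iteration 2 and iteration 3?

0.204

Iteration 1:
  x = (1 - (2)·0.000 - (-3)·0.000) / (6) = 0.167
  y = (5 - (2)·0.000 - (-1)·0.000) / (5) = 1.000
  z = (0 - (3)·0.000 - (-4)·0.000) / (10) = 0.000
Iteration 2:
  x = (1 - (2)·1.000 - (-3)·0.000) / (6) = -0.167
  y = (5 - (2)·0.167 - (-1)·0.000) / (5) = 0.933
  z = (0 - (3)·0.167 - (-4)·1.000) / (10) = 0.350
Iteration 3:
  x = (1 - (2)·0.933 - (-3)·0.350) / (6) = 0.031
  y = (5 - (2)·-0.167 - (-1)·0.350) / (5) = 1.137
  z = (0 - (3)·-0.167 - (-4)·0.933) / (10) = 0.423
Change: (0.198, 0.204, 0.073) → max |·| = 0.204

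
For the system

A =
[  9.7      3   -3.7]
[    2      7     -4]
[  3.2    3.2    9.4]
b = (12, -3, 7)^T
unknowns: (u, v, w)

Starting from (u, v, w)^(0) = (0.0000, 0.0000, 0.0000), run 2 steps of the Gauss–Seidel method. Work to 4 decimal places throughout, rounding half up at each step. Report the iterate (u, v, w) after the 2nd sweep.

Iteration 1:
  u = (12 - (3)·0.0000 - (-3.7)·0.0000) / (9.7) = 1.2371
  v = (-3 - (2)·1.2371 - (-4)·0.0000) / (7) = -0.7820
  w = (7 - (3.2)·1.2371 - (3.2)·-0.7820) / (9.4) = 0.5898
Iteration 2:
  u = (12 - (3)·-0.7820 - (-3.7)·0.5898) / (9.7) = 1.7039
  v = (-3 - (2)·1.7039 - (-4)·0.5898) / (7) = -0.5784
  w = (7 - (3.2)·1.7039 - (3.2)·-0.5784) / (9.4) = 0.3615

(1.7039, -0.5784, 0.3615)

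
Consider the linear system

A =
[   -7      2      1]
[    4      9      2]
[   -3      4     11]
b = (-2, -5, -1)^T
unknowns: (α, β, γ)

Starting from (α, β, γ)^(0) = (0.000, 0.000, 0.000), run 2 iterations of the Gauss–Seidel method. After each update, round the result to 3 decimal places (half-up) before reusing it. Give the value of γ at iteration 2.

0.184

Iteration 1:
  α = (-2 - (2)·0.000 - (1)·0.000) / (-7) = 0.286
  β = (-5 - (4)·0.286 - (2)·0.000) / (9) = -0.683
  γ = (-1 - (-3)·0.286 - (4)·-0.683) / (11) = 0.235
Iteration 2:
  α = (-2 - (2)·-0.683 - (1)·0.235) / (-7) = 0.124
  β = (-5 - (4)·0.124 - (2)·0.235) / (9) = -0.663
  γ = (-1 - (-3)·0.124 - (4)·-0.663) / (11) = 0.184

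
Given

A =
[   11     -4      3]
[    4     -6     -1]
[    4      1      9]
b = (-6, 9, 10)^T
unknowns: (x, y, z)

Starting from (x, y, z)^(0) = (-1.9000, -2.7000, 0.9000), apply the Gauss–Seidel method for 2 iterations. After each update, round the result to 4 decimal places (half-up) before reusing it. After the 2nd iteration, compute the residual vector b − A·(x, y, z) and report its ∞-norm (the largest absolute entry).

Iteration 1:
  x = (-6 - (-4)·-2.7000 - (3)·0.9000) / (11) = -1.7727
  y = (9 - (4)·-1.7727 - (-1)·0.9000) / (-6) = -2.8318
  z = (10 - (4)·-1.7727 - (1)·-2.8318) / (9) = 2.2136
Iteration 2:
  x = (-6 - (-4)·-2.8318 - (3)·2.2136) / (11) = -2.1789
  y = (9 - (4)·-2.1789 - (-1)·2.2136) / (-6) = -3.3215
  z = (10 - (4)·-2.1789 - (1)·-3.3215) / (9) = 2.4486
Residual b − A·x = (-2.6639, 0.2352, -0.0003); ∞-norm = 2.6639

2.6639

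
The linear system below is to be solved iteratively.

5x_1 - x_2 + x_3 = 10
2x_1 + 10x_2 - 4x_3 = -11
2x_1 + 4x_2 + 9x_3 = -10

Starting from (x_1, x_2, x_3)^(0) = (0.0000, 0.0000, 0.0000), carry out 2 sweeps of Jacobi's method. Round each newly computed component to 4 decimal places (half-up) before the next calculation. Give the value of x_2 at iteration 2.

Iteration 1:
  x_1 = (10 - (-1)·0.0000 - (1)·0.0000) / (5) = 2.0000
  x_2 = (-11 - (2)·0.0000 - (-4)·0.0000) / (10) = -1.1000
  x_3 = (-10 - (2)·0.0000 - (4)·0.0000) / (9) = -1.1111
Iteration 2:
  x_1 = (10 - (-1)·-1.1000 - (1)·-1.1111) / (5) = 2.0022
  x_2 = (-11 - (2)·2.0000 - (-4)·-1.1111) / (10) = -1.9444
  x_3 = (-10 - (2)·2.0000 - (4)·-1.1000) / (9) = -1.0667

-1.9444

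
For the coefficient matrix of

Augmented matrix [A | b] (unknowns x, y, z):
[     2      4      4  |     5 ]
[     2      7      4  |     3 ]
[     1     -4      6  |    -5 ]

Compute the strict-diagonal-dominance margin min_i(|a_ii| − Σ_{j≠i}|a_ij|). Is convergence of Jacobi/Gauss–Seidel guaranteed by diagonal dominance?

-6

row 1: |2| − (4+4) = -6
row 2: |7| − (2+4) = 1
row 3: |6| − (1+4) = 1
minimum over rows = -6 → not strictly diagonally dominant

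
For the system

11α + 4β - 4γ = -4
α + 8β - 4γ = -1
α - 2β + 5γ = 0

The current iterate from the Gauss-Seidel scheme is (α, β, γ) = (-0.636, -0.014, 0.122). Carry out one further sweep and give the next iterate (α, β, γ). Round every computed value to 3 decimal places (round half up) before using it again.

(-0.314, -0.025, 0.053)

One sweep:
  α = (-4 - (4)·-0.014 - (-4)·0.122) / (11) = -0.314
  β = (-1 - (1)·-0.314 - (-4)·0.122) / (8) = -0.025
  γ = (0 - (1)·-0.314 - (-2)·-0.025) / (5) = 0.053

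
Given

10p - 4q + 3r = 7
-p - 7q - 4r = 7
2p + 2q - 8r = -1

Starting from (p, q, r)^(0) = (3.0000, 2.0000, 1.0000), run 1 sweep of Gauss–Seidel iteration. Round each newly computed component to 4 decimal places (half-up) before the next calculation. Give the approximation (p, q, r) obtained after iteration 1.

Iteration 1:
  p = (7 - (-4)·2.0000 - (3)·1.0000) / (10) = 1.2000
  q = (7 - (-1)·1.2000 - (-4)·1.0000) / (-7) = -1.7429
  r = (-1 - (2)·1.2000 - (2)·-1.7429) / (-8) = -0.0107

(1.2000, -1.7429, -0.0107)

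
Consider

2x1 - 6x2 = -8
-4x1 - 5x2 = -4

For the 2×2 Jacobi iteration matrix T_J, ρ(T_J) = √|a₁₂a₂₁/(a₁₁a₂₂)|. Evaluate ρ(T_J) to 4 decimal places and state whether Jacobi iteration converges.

1.5492

a₁₂a₂₁/(a₁₁a₂₂) = (-6)·(-4) / ((2)·(-5)) = -2.400000
ρ = √|-2.400000| = √2.400000 = 1.5492
ρ > 1, so Jacobi diverges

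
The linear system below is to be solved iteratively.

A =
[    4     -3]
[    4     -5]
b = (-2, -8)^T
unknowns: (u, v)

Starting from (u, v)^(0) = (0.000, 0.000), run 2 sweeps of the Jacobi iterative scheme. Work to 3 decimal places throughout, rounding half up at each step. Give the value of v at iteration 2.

Iteration 1:
  u = (-2 - (-3)·0.000) / (4) = -0.500
  v = (-8 - (4)·0.000) / (-5) = 1.600
Iteration 2:
  u = (-2 - (-3)·1.600) / (4) = 0.700
  v = (-8 - (4)·-0.500) / (-5) = 1.200

1.200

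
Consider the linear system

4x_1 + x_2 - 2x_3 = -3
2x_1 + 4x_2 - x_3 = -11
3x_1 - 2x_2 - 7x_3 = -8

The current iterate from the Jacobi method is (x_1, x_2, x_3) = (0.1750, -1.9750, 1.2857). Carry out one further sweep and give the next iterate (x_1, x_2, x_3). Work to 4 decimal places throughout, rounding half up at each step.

One sweep:
  x_1 = (-3 - (1)·-1.9750 - (-2)·1.2857) / (4) = 0.3866
  x_2 = (-11 - (2)·0.1750 - (-1)·1.2857) / (4) = -2.5161
  x_3 = (-8 - (3)·0.1750 - (-2)·-1.9750) / (-7) = 1.7821

(0.3866, -2.5161, 1.7821)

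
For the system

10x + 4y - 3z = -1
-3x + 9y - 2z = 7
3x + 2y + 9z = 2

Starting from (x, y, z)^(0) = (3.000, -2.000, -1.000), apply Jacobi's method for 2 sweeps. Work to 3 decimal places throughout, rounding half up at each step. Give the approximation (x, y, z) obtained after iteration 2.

(-0.822, 0.837, -0.257)

Iteration 1:
  x = (-1 - (4)·-2.000 - (-3)·-1.000) / (10) = 0.400
  y = (7 - (-3)·3.000 - (-2)·-1.000) / (9) = 1.556
  z = (2 - (3)·3.000 - (2)·-2.000) / (9) = -0.333
Iteration 2:
  x = (-1 - (4)·1.556 - (-3)·-0.333) / (10) = -0.822
  y = (7 - (-3)·0.400 - (-2)·-0.333) / (9) = 0.837
  z = (2 - (3)·0.400 - (2)·1.556) / (9) = -0.257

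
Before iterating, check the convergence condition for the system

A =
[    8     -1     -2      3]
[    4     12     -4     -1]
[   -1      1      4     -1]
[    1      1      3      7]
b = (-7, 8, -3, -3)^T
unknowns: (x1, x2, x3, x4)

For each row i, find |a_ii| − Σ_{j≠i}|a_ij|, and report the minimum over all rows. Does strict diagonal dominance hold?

row 1: |8| − (1+2+3) = 2
row 2: |12| − (4+4+1) = 3
row 3: |4| − (1+1+1) = 1
row 4: |7| − (1+1+3) = 2
minimum over rows = 1 → strictly diagonally dominant (convergence guaranteed)

1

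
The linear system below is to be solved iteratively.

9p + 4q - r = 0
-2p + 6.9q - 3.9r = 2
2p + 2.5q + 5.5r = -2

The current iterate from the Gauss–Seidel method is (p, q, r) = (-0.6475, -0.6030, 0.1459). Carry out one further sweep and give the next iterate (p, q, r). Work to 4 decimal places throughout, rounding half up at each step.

One sweep:
  p = (0 - (4)·-0.6030 - (-1)·0.1459) / (9) = 0.2842
  q = (2 - (-2)·0.2842 - (-3.9)·0.1459) / (6.9) = 0.4547
  r = (-2 - (2)·0.2842 - (2.5)·0.4547) / (5.5) = -0.6737

(0.2842, 0.4547, -0.6737)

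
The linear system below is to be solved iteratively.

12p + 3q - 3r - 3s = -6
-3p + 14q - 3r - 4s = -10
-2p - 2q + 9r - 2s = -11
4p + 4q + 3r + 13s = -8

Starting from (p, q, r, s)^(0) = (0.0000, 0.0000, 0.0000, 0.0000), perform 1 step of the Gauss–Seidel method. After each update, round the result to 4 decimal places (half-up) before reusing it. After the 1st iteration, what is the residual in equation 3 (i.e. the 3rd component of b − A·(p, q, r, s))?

0.2823

Iteration 1:
  p = (-6 - (3)·0.0000 - (-3)·0.0000 - (-3)·0.0000) / (12) = -0.5000
  q = (-10 - (-3)·-0.5000 - (-3)·0.0000 - (-4)·0.0000) / (14) = -0.8214
  r = (-11 - (-2)·-0.5000 - (-2)·-0.8214 - (-2)·0.0000) / (9) = -1.5159
  s = (-8 - (4)·-0.5000 - (4)·-0.8214 - (3)·-1.5159) / (13) = 0.1410
Residual b − A·x = (-1.6605, -3.9841, 0.2823, 0.0003)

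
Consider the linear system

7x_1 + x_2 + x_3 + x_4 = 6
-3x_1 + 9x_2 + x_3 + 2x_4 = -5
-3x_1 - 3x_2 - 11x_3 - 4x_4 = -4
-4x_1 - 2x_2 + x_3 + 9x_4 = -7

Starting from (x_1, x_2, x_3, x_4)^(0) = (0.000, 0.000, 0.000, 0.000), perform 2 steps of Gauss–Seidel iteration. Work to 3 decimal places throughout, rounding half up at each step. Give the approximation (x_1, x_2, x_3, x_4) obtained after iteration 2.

(0.935, -0.160, 0.327, -0.434)

Iteration 1:
  x_1 = (6 - (1)·0.000 - (1)·0.000 - (1)·0.000) / (7) = 0.857
  x_2 = (-5 - (-3)·0.857 - (1)·0.000 - (2)·0.000) / (9) = -0.270
  x_3 = (-4 - (-3)·0.857 - (-3)·-0.270 - (-4)·0.000) / (-11) = 0.204
  x_4 = (-7 - (-4)·0.857 - (-2)·-0.270 - (1)·0.204) / (9) = -0.480
Iteration 2:
  x_1 = (6 - (1)·-0.270 - (1)·0.204 - (1)·-0.480) / (7) = 0.935
  x_2 = (-5 - (-3)·0.935 - (1)·0.204 - (2)·-0.480) / (9) = -0.160
  x_3 = (-4 - (-3)·0.935 - (-3)·-0.160 - (-4)·-0.480) / (-11) = 0.327
  x_4 = (-7 - (-4)·0.935 - (-2)·-0.160 - (1)·0.327) / (9) = -0.434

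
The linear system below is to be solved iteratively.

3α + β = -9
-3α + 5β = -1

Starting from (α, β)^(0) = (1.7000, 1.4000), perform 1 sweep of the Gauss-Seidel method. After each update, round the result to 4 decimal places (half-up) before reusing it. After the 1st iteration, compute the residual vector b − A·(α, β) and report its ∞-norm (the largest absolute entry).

Iteration 1:
  α = (-9 - (1)·1.4000) / (3) = -3.4667
  β = (-1 - (-3)·-3.4667) / (5) = -2.2800
Residual b − A·x = (3.6801, -0.0001); ∞-norm = 3.6801

3.6801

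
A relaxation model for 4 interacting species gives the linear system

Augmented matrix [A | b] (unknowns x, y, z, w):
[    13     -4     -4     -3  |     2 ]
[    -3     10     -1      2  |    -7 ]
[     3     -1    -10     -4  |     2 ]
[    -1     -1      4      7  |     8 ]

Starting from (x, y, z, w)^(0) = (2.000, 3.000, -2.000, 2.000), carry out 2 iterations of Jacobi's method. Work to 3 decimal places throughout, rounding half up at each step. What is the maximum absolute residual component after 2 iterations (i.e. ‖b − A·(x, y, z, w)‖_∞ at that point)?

7.254

Iteration 1:
  x = (2 - (-4)·3.000 - (-4)·-2.000 - (-3)·2.000) / (13) = 0.923
  y = (-7 - (-3)·2.000 - (-1)·-2.000 - (2)·2.000) / (10) = -0.700
  z = (2 - (3)·2.000 - (-1)·3.000 - (-4)·2.000) / (-10) = -0.700
  w = (8 - (-1)·2.000 - (-1)·3.000 - (4)·-2.000) / (7) = 3.000
Iteration 2:
  x = (2 - (-4)·-0.700 - (-4)·-0.700 - (-3)·3.000) / (13) = 0.415
  y = (-7 - (-3)·0.923 - (-1)·-0.700 - (2)·3.000) / (10) = -1.093
  z = (2 - (3)·0.923 - (-1)·-0.700 - (-4)·3.000) / (-10) = -1.053
  w = (8 - (-1)·0.923 - (-1)·-0.700 - (4)·-0.700) / (7) = 1.575
Residual b − A·x = (-7.254, 0.972, -4.568, 0.509); ∞-norm = 7.254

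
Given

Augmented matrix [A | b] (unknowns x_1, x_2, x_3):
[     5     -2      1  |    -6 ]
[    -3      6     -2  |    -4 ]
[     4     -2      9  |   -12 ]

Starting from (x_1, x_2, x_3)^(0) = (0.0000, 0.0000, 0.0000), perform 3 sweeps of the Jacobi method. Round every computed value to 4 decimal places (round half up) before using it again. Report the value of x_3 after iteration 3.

Iteration 1:
  x_1 = (-6 - (-2)·0.0000 - (1)·0.0000) / (5) = -1.2000
  x_2 = (-4 - (-3)·0.0000 - (-2)·0.0000) / (6) = -0.6667
  x_3 = (-12 - (4)·0.0000 - (-2)·0.0000) / (9) = -1.3333
Iteration 2:
  x_1 = (-6 - (-2)·-0.6667 - (1)·-1.3333) / (5) = -1.2000
  x_2 = (-4 - (-3)·-1.2000 - (-2)·-1.3333) / (6) = -1.7111
  x_3 = (-12 - (4)·-1.2000 - (-2)·-0.6667) / (9) = -0.9482
Iteration 3:
  x_1 = (-6 - (-2)·-1.7111 - (1)·-0.9482) / (5) = -1.6948
  x_2 = (-4 - (-3)·-1.2000 - (-2)·-0.9482) / (6) = -1.5827
  x_3 = (-12 - (4)·-1.2000 - (-2)·-1.7111) / (9) = -1.1802

-1.1802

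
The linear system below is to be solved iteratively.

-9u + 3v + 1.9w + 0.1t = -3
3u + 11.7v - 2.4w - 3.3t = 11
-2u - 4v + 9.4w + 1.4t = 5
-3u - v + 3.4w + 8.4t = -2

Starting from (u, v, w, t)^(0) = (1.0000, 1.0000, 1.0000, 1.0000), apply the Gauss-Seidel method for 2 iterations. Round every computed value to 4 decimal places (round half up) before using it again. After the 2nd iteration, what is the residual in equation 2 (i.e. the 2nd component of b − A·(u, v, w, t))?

Iteration 1:
  u = (-3 - (3)·1.0000 - (1.9)·1.0000 - (0.1)·1.0000) / (-9) = 0.8889
  v = (11 - (3)·0.8889 - (-2.4)·1.0000 - (-3.3)·1.0000) / (11.7) = 1.1994
  w = (5 - (-2)·0.8889 - (-4)·1.1994 - (1.4)·1.0000) / (9.4) = 1.0825
  t = (-2 - (-3)·0.8889 - (-1)·1.1994 - (3.4)·1.0825) / (8.4) = -0.2160
Iteration 2:
  u = (-3 - (3)·1.1994 - (1.9)·1.0825 - (0.1)·-0.2160) / (-9) = 0.9593
  v = (11 - (3)·0.9593 - (-2.4)·1.0825 - (-3.3)·-0.2160) / (11.7) = 0.8553
  w = (5 - (-2)·0.9593 - (-4)·0.8553 - (1.4)·-0.2160) / (9.4) = 1.1321
  t = (-2 - (-3)·0.9593 - (-1)·0.8553 - (3.4)·1.1321) / (8.4) = -0.2519
Residual b − A·x = (0.9420, 0.0009, 0.0507, 0.0000)

0.0009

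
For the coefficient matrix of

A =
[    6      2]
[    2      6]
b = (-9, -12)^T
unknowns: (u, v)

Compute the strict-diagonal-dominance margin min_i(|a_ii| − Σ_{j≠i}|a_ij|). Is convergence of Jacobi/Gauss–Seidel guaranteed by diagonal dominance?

row 1: |6| − (2) = 4
row 2: |6| − (2) = 4
minimum over rows = 4 → strictly diagonally dominant (convergence guaranteed)

4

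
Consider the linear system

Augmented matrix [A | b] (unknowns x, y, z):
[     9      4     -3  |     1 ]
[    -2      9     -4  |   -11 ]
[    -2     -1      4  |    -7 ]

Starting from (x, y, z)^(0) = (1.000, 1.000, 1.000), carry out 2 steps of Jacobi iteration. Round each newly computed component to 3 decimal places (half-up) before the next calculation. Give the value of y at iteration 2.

Iteration 1:
  x = (1 - (4)·1.000 - (-3)·1.000) / (9) = 0.000
  y = (-11 - (-2)·1.000 - (-4)·1.000) / (9) = -0.556
  z = (-7 - (-2)·1.000 - (-1)·1.000) / (4) = -1.000
Iteration 2:
  x = (1 - (4)·-0.556 - (-3)·-1.000) / (9) = 0.025
  y = (-11 - (-2)·0.000 - (-4)·-1.000) / (9) = -1.667
  z = (-7 - (-2)·0.000 - (-1)·-0.556) / (4) = -1.889

-1.667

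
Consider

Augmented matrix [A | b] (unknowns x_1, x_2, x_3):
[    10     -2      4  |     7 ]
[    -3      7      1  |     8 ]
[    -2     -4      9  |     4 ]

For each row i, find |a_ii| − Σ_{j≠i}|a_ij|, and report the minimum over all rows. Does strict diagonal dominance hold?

3

row 1: |10| − (2+4) = 4
row 2: |7| − (3+1) = 3
row 3: |9| − (2+4) = 3
minimum over rows = 3 → strictly diagonally dominant (convergence guaranteed)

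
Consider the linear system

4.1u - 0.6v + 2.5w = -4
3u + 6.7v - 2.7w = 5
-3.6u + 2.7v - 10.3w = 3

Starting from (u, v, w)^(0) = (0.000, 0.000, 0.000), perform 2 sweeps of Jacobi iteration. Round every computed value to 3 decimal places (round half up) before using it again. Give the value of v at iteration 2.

Iteration 1:
  u = (-4 - (-0.6)·0.000 - (2.5)·0.000) / (4.1) = -0.976
  v = (5 - (3)·0.000 - (-2.7)·0.000) / (6.7) = 0.746
  w = (3 - (-3.6)·0.000 - (2.7)·0.000) / (-10.3) = -0.291
Iteration 2:
  u = (-4 - (-0.6)·0.746 - (2.5)·-0.291) / (4.1) = -0.689
  v = (5 - (3)·-0.976 - (-2.7)·-0.291) / (6.7) = 1.066
  w = (3 - (-3.6)·-0.976 - (2.7)·0.746) / (-10.3) = 0.245

1.066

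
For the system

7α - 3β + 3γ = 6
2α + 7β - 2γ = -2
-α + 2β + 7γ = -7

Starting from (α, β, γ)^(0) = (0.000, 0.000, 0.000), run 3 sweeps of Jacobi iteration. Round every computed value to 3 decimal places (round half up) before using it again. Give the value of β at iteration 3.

Iteration 1:
  α = (6 - (-3)·0.000 - (3)·0.000) / (7) = 0.857
  β = (-2 - (2)·0.000 - (-2)·0.000) / (7) = -0.286
  γ = (-7 - (-1)·0.000 - (2)·0.000) / (7) = -1.000
Iteration 2:
  α = (6 - (-3)·-0.286 - (3)·-1.000) / (7) = 1.163
  β = (-2 - (2)·0.857 - (-2)·-1.000) / (7) = -0.816
  γ = (-7 - (-1)·0.857 - (2)·-0.286) / (7) = -0.796
Iteration 3:
  α = (6 - (-3)·-0.816 - (3)·-0.796) / (7) = 0.849
  β = (-2 - (2)·1.163 - (-2)·-0.796) / (7) = -0.845
  γ = (-7 - (-1)·1.163 - (2)·-0.816) / (7) = -0.601

-0.845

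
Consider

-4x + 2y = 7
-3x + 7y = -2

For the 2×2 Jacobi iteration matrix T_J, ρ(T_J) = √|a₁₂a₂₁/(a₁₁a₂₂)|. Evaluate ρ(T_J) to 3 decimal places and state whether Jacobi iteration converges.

a₁₂a₂₁/(a₁₁a₂₂) = (2)·(-3) / ((-4)·(7)) = 0.214286
ρ = √|0.214286| = √0.214286 = 0.463
ρ < 1, so Jacobi converges

0.463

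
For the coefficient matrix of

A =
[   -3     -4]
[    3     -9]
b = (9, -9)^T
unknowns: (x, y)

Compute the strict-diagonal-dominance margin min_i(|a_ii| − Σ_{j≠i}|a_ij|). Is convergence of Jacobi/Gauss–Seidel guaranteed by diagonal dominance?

row 1: |-3| − (4) = -1
row 2: |-9| − (3) = 6
minimum over rows = -1 → not strictly diagonally dominant

-1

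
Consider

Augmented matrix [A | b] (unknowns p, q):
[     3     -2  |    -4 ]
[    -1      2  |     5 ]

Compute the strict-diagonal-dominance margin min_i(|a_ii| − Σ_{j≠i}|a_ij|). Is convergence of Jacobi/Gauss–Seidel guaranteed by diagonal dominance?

row 1: |3| − (2) = 1
row 2: |2| − (1) = 1
minimum over rows = 1 → strictly diagonally dominant (convergence guaranteed)

1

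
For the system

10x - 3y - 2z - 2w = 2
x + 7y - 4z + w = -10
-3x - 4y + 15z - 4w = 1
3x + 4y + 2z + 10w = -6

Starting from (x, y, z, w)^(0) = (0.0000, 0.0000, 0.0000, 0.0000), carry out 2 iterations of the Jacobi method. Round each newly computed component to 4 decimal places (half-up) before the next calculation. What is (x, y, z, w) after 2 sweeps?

(-0.3352, -1.3333, -0.4343, -0.1019)

Iteration 1:
  x = (2 - (-3)·0.0000 - (-2)·0.0000 - (-2)·0.0000) / (10) = 0.2000
  y = (-10 - (1)·0.0000 - (-4)·0.0000 - (1)·0.0000) / (7) = -1.4286
  z = (1 - (-3)·0.0000 - (-4)·0.0000 - (-4)·0.0000) / (15) = 0.0667
  w = (-6 - (3)·0.0000 - (4)·0.0000 - (2)·0.0000) / (10) = -0.6000
Iteration 2:
  x = (2 - (-3)·-1.4286 - (-2)·0.0667 - (-2)·-0.6000) / (10) = -0.3352
  y = (-10 - (1)·0.2000 - (-4)·0.0667 - (1)·-0.6000) / (7) = -1.3333
  z = (1 - (-3)·0.2000 - (-4)·-1.4286 - (-4)·-0.6000) / (15) = -0.4343
  w = (-6 - (3)·0.2000 - (4)·-1.4286 - (2)·0.0667) / (10) = -0.1019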